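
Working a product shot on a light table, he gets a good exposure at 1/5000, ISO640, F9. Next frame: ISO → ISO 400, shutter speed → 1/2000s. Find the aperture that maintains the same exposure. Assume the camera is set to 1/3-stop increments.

ISO: 640 → 500 → 400 — 2/3 stop lower (darker).
Shutter speed: 1/5000 → 1/4000 → 1/3200 → 1/2500 → 1/2000 — 1 1/3 stops longer (brighter).
Net change so far: 2/3 stop brighter. Offset with the aperture: f/9 → f/10 → f/11.

f/11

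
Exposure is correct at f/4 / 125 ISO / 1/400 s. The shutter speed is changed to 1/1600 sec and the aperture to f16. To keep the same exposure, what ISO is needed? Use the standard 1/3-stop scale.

ISO 8000

Shutter speed: 1/400 → 1/500 → 1/640 → 1/800 → 1/1000 → 1/1250 → 1/1600 — 2 stops shorter (darker).
Aperture: f/4 → f/4.5 → f/5 → f/5.6 → f/6.3 → f/7.1 → f/8 → f/9 → f/10 → f/11 → f/13 → f/14 → f/16 — 4 stops narrower (darker).
Net change so far: 6 stops darker. Offset with the ISO: 125 → 160 → 200 → 250 → 320 → 400 → 500 → 640 → 800 → 1000 → 1250 → 1600 → 2000 → 2500 → 3200 → 4000 → 5000 → 6400 → 8000.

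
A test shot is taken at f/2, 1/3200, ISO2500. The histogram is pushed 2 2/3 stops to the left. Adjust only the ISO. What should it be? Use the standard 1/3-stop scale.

ISO 16000

Underexposed by 2 2/3 stops → need 2 2/3 stops brighter.
ISO: 2500 → 3200 → 4000 → 5000 → 6400 → 8000 → 10000 → 12800 → 16000.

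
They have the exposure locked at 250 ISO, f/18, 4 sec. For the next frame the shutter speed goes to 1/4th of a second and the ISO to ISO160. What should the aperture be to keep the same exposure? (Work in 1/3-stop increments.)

Shutter speed: 4 → 3.2 → 2.5 → 2 → 1.6 → 1.3 → 1 → 0.8 → 0.6 → 0.5 → 0.4 → 0.3 → 1/4 — 4 stops faster (darker).
ISO: 250 → 200 → 160 — 2/3 stop lower (darker).
Net change so far: 4 2/3 stops darker. Offset with the aperture: f/18 → f/16 → f/14 → f/13 → f/11 → f/10 → f/9 → f/8 → f/7.1 → f/6.3 → f/5.6 → f/5 → f/4.5 → f/4 → f/3.5.

f/3.5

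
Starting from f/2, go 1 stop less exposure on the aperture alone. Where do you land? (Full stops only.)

f/2.8

Aperture: f/2 → f/2.8 — 1 stop stopped down (darker).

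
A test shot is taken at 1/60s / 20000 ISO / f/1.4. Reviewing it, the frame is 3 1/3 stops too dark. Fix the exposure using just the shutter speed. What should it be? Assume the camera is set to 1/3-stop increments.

Underexposed by 3 1/3 stops → need 3 1/3 stops brighter.
Shutter speed: 1/60 → 1/50 → 1/40 → 1/30 → 1/25 → 1/20 → 1/15 → 1/13 → 1/10 → 1/8 → 1/6.

1/6s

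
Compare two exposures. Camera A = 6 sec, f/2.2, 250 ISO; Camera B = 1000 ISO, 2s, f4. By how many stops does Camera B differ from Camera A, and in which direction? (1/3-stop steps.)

1 1/3 stops darker

Aperture: f/2.2 → f/2.5 → f/2.8 → f/3.2 → f/3.5 → f/4 — 1 2/3 stops smaller aperture (darker).
Shutter speed: 6 → 5 → 4 → 3.2 → 2.5 → 2 — 1 2/3 stops faster (darker).
ISO: 250 → 320 → 400 → 500 → 640 → 800 → 1000 — 2 stops raised (brighter).
Net: −1 2/3 −1 2/3 +2 = −1 1/3 stops.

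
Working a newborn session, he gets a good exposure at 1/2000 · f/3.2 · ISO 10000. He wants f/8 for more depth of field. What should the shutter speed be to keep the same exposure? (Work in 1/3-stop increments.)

Aperture: f/3.2 → f/3.5 → f/4 → f/4.5 → f/5 → f/5.6 → f/6.3 → f/7.1 → f/8 — 2 2/3 stops stopped down (darker).
Need 2 2/3 stops brighter from the shutter speed: 1/2000 → 1/1600 → 1/1250 → 1/1000 → 1/800 → 1/640 → 1/500 → 1/400 → 1/320.

1/320s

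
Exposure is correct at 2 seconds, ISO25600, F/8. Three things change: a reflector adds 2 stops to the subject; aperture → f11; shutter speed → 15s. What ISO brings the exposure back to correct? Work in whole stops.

ISO 1600

Scene light: 2 stops brighter.
Aperture: f/8 → f/11 — 1 stop smaller aperture (darker).
Shutter speed: 2 → 4 → 8 → 15 — 3 stops longer (brighter).
Net so far: 4 stops brighter. ISO: 25600 → 12800 → 6400 → 3200 → 1600.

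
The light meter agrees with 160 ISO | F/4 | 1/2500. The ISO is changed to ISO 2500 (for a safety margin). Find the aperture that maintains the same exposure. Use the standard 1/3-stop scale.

f/16

ISO: 160 → 200 → 250 → 320 → 400 → 500 → 640 → 800 → 1000 → 1250 → 1600 → 2000 → 2500 — 4 stops raised (brighter).
Need 4 stops darker from the aperture: f/4 → f/4.5 → f/5 → f/5.6 → f/6.3 → f/7.1 → f/8 → f/9 → f/10 → f/11 → f/13 → f/14 → f/16.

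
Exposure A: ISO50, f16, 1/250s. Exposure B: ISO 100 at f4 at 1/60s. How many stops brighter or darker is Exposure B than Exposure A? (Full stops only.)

7 stops brighter

Aperture: f/16 → f/11 → f/8 → f/5.6 → f/4 — 4 stops opened up (brighter).
Shutter speed: 1/250 → 1/125 → 1/60 — 2 stops slower (brighter).
ISO: 50 → 100 — 1 stop raised (brighter).
Net: +4 +2 +1 = +7 stops.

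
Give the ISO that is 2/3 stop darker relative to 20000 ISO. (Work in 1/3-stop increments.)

ISO: 20000 → 16000 → 12800 — 2/3 stop lower (darker).

ISO 12800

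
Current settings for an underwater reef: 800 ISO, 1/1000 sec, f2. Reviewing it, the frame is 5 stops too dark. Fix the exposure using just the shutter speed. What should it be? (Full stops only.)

1/30s

Underexposed by 5 stops → need 5 stops brighter.
Shutter speed: 1/1000 → 1/500 → 1/250 → 1/125 → 1/60 → 1/30.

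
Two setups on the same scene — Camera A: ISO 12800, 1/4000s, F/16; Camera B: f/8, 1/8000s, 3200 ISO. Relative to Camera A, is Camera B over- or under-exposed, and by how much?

Aperture: f/16 → f/11 → f/8 — 2 stops wider (brighter).
Shutter speed: 1/4000 → 1/8000 — 1 stop faster (darker).
ISO: 12800 → 6400 → 3200 — 2 stops lower (darker).
Net: +2 −1 −2 = −1 stop.

1 stop darker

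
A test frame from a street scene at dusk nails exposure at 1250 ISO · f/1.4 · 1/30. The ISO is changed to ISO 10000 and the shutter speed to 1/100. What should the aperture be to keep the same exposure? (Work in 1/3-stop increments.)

f/2.2

ISO: 1250 → 1600 → 2000 → 2500 → 3200 → 4000 → 5000 → 6400 → 8000 → 10000 — 3 stops raised (brighter).
Shutter speed: 1/30 → 1/40 → 1/50 → 1/60 → 1/80 → 1/100 — 1 2/3 stops faster (darker).
Net change so far: 1 1/3 stops brighter. Offset with the aperture: f/1.4 → f/1.6 → f/1.8 → f/2 → f/2.2.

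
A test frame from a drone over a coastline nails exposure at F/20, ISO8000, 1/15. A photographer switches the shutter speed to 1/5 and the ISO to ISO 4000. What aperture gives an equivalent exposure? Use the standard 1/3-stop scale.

f/25

Shutter speed: 1/15 → 1/13 → 1/10 → 1/8 → 1/6 → 1/5 — 1 2/3 stops slower (brighter).
ISO: 8000 → 6400 → 5000 → 4000 — 1 stop lower (darker).
Net change so far: 2/3 stop brighter. Offset with the aperture: f/20 → f/22 → f/25.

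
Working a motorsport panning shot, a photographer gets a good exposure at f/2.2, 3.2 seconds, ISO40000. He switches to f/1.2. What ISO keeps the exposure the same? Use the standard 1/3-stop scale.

Aperture: f/2.2 → f/2 → f/1.8 → f/1.6 → f/1.4 → f/1.2 — 1 2/3 stops wider (brighter).
Need 1 2/3 stops darker from the ISO: 40000 → 32000 → 25600 → 20000 → 16000 → 12800.

ISO 12800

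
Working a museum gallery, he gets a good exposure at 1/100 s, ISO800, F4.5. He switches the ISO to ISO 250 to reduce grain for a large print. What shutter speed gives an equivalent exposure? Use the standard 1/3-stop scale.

ISO: 800 → 640 → 500 → 400 → 320 → 250 — 1 2/3 stops dropped (darker).
Need 1 2/3 stops brighter from the shutter speed: 1/100 → 1/80 → 1/60 → 1/50 → 1/40 → 1/30.

1/30s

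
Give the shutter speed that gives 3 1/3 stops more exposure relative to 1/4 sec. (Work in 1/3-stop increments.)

Shutter speed: 1/4 → 0.3 → 0.4 → 0.5 → 0.6 → 0.8 → 1 → 1.3 → 1.6 → 2 → 2.5 — 3 1/3 stops slower (brighter).

2.5 s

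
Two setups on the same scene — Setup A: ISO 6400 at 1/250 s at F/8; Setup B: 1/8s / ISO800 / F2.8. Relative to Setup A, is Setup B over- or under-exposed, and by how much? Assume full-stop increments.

5 stops brighter

Aperture: f/8 → f/5.6 → f/4 → f/2.8 — 3 stops opened up (brighter).
Shutter speed: 1/250 → 1/125 → 1/60 → 1/30 → 1/15 → 1/8 — 5 stops slower (brighter).
ISO: 6400 → 3200 → 1600 → 800 — 3 stops dropped (darker).
Net: +3 +5 −3 = +5 stops.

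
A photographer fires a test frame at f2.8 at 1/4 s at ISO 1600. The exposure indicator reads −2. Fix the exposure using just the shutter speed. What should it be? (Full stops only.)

1 s

Underexposed by 2 stops → need 2 stops brighter.
Shutter speed: 1/4 → 1/2 → 1.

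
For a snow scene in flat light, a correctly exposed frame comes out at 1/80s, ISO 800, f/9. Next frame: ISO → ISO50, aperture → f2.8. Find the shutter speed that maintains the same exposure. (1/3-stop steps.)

1/50s

ISO: 800 → 640 → 500 → 400 → 320 → 250 → 200 → 160 → 125 → 100 → 80 → 64 → 50 — 4 stops dropped (darker).
Aperture: f/9 → f/8 → f/7.1 → f/6.3 → f/5.6 → f/5 → f/4.5 → f/4 → f/3.5 → f/3.2 → f/2.8 — 3 1/3 stops wider (brighter).
Net change so far: 2/3 stop darker. Offset with the shutter speed: 1/80 → 1/60 → 1/50.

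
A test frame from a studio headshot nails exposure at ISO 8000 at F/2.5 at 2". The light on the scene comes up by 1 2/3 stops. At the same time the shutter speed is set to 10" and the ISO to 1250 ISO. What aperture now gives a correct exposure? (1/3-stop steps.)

f/4

Scene light: 1 2/3 stops brighter.
Shutter speed: 2 → 2.5 → 3.2 → 4 → 5 → 6 → 8 → 10 — 2 1/3 stops longer (brighter).
ISO: 8000 → 6400 → 5000 → 4000 → 3200 → 2500 → 2000 → 1600 → 1250 — 2 2/3 stops lower (darker).
Net so far: 1 1/3 stops brighter. Aperture: f/2.5 → f/2.8 → f/3.2 → f/3.5 → f/4.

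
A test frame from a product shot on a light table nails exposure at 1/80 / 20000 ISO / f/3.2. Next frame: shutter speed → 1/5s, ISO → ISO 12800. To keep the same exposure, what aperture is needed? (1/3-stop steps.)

f/10

Shutter speed: 1/80 → 1/60 → 1/50 → 1/40 → 1/30 → 1/25 → 1/20 → 1/15 → 1/13 → 1/10 → 1/8 → 1/6 → 1/5 — 4 stops slower (brighter).
ISO: 20000 → 16000 → 12800 — 2/3 stop lower (darker).
Net change so far: 3 1/3 stops brighter. Offset with the aperture: f/3.2 → f/3.5 → f/4 → f/4.5 → f/5 → f/5.6 → f/6.3 → f/7.1 → f/8 → f/9 → f/10.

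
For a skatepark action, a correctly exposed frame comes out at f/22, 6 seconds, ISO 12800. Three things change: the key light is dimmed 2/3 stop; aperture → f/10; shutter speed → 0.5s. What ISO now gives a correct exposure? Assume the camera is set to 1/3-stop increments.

Scene light: 2/3 stop darker.
Aperture: f/22 → f/20 → f/18 → f/16 → f/14 → f/13 → f/11 → f/10 — 2 1/3 stops opened up (brighter).
Shutter speed: 6 → 5 → 4 → 3.2 → 2.5 → 2 → 1.6 → 1.3 → 1 → 0.8 → 0.6 → 0.5 — 3 2/3 stops faster (darker).
Net so far: 2 stops darker. ISO: 12800 → 16000 → 20000 → 25600 → 32000 → 40000 → 51200.

ISO 51200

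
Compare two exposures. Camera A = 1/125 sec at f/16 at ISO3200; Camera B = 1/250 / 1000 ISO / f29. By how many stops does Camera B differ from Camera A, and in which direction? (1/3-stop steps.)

Aperture: f/16 → f/18 → f/20 → f/22 → f/25 → f/29 — 1 2/3 stops narrower (darker).
Shutter speed: 1/125 → 1/160 → 1/200 → 1/250 — 1 stop faster (darker).
ISO: 3200 → 2500 → 2000 → 1600 → 1250 → 1000 — 1 2/3 stops dropped (darker).
Net: −1 2/3 −1 −1 2/3 = −4 1/3 stops.

4 1/3 stops darker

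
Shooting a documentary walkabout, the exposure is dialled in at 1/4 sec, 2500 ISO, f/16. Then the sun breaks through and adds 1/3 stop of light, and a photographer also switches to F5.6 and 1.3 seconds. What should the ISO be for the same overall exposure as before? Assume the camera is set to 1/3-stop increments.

Scene light: 1/3 stop brighter.
Aperture: f/16 → f/14 → f/13 → f/11 → f/10 → f/9 → f/8 → f/7.1 → f/6.3 → f/5.6 — 3 stops opened up (brighter).
Shutter speed: 1/4 → 0.3 → 0.4 → 0.5 → 0.6 → 0.8 → 1 → 1.3 — 2 1/3 stops slower (brighter).
Net so far: 5 2/3 stops brighter. ISO: 2500 → 2000 → 1600 → 1250 → 1000 → 800 → 640 → 500 → 400 → 320 → 250 → 200 → 160 → 125 → 100 → 80 → 64 → 50.

ISO 50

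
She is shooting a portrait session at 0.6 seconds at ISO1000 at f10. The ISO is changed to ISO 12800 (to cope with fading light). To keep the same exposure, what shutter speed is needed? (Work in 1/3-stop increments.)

ISO: 1000 → 1250 → 1600 → 2000 → 2500 → 3200 → 4000 → 5000 → 6400 → 8000 → 10000 → 12800 — 3 2/3 stops higher (brighter).
Need 3 2/3 stops darker from the shutter speed: 0.6 → 0.5 → 0.4 → 0.3 → 1/4 → 1/5 → 1/6 → 1/8 → 1/10 → 1/13 → 1/15 → 1/20.

1/20s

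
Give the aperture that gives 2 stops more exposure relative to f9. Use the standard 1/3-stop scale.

Aperture: f/9 → f/8 → f/7.1 → f/6.3 → f/5.6 → f/5 → f/4.5 — 2 stops opened up (brighter).

f/4.5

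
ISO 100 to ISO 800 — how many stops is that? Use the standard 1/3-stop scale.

100 → 125 → 160 → 200 → 250 → 320 → 400 → 500 → 640 → 800 — count the steps: 9 third-stops = 3 stops.

3 stops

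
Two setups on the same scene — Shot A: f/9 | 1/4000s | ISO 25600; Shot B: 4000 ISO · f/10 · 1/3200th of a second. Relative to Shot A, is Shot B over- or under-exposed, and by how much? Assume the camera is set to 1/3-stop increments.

2 2/3 stops darker

Aperture: f/9 → f/10 — 1/3 stop smaller aperture (darker).
Shutter speed: 1/4000 → 1/3200 — 1/3 stop slower (brighter).
ISO: 25600 → 20000 → 16000 → 12800 → 10000 → 8000 → 6400 → 5000 → 4000 — 2 2/3 stops lower (darker).
Net: −1/3 +1/3 −2 2/3 = −2 2/3 stops.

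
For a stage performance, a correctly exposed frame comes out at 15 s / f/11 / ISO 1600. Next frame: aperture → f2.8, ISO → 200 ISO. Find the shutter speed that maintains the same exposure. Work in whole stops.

Aperture: f/11 → f/8 → f/5.6 → f/4 → f/2.8 — 4 stops larger aperture (brighter).
ISO: 1600 → 800 → 400 → 200 — 3 stops dropped (darker).
Net change so far: 1 stop brighter. Offset with the shutter speed: 15 → 8.

8 s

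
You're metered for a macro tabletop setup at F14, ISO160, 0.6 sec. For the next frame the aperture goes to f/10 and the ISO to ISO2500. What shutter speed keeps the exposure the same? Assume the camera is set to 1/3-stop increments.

1/50s

Aperture: f/14 → f/13 → f/11 → f/10 — 1 stop opened up (brighter).
ISO: 160 → 200 → 250 → 320 → 400 → 500 → 640 → 800 → 1000 → 1250 → 1600 → 2000 → 2500 — 4 stops higher (brighter).
Net change so far: 5 stops brighter. Offset with the shutter speed: 0.6 → 0.5 → 0.4 → 0.3 → 1/4 → 1/5 → 1/6 → 1/8 → 1/10 → 1/13 → 1/15 → 1/20 → 1/25 → 1/30 → 1/40 → 1/50.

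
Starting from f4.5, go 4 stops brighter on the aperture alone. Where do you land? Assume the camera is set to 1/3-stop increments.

f/1.1

Aperture: f/4.5 → f/4 → f/3.5 → f/3.2 → f/2.8 → f/2.5 → f/2.2 → f/2 → f/1.8 → f/1.6 → f/1.4 → f/1.2 → f/1.1 — 4 stops opened up (brighter).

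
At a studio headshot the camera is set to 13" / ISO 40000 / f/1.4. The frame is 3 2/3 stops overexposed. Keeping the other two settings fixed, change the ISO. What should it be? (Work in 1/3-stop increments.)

ISO 3200

Overexposed by 3 2/3 stops → need 3 2/3 stops darker.
ISO: 40000 → 32000 → 25600 → 20000 → 16000 → 12800 → 10000 → 8000 → 6400 → 5000 → 4000 → 3200.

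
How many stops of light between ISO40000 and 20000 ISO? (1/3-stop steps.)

1 stop

40000 → 32000 → 25600 → 20000 — count the steps: 3 third-stops = 1 stop.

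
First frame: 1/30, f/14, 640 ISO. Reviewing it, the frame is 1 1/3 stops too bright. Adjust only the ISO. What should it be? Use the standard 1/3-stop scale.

ISO 250

Overexposed by 1 1/3 stops → need 1 1/3 stops darker.
ISO: 640 → 500 → 400 → 320 → 250.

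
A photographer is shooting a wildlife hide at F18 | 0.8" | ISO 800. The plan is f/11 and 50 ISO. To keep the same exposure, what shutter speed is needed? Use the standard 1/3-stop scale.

5 s

Aperture: f/18 → f/16 → f/14 → f/13 → f/11 — 1 1/3 stops wider (brighter).
ISO: 800 → 640 → 500 → 400 → 320 → 250 → 200 → 160 → 125 → 100 → 80 → 64 → 50 — 4 stops lower (darker).
Net change so far: 2 2/3 stops darker. Offset with the shutter speed: 0.8 → 1 → 1.3 → 1.6 → 2 → 2.5 → 3.2 → 4 → 5.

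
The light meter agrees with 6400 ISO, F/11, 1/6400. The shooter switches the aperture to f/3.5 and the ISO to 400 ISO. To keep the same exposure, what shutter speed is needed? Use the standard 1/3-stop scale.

1/4000s

Aperture: f/11 → f/10 → f/9 → f/8 → f/7.1 → f/6.3 → f/5.6 → f/5 → f/4.5 → f/4 → f/3.5 — 3 1/3 stops opened up (brighter).
ISO: 6400 → 5000 → 4000 → 3200 → 2500 → 2000 → 1600 → 1250 → 1000 → 800 → 640 → 500 → 400 — 4 stops lower (darker).
Net change so far: 2/3 stop darker. Offset with the shutter speed: 1/6400 → 1/5000 → 1/4000.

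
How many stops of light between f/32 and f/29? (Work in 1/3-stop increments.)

1/3 stop

f/32 → f/29 — count the steps: 1 third-stops = 1/3 stop.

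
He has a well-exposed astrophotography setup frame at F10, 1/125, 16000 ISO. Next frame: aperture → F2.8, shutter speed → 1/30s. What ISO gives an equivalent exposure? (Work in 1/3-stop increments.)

ISO 320

Aperture: f/10 → f/9 → f/8 → f/7.1 → f/6.3 → f/5.6 → f/5 → f/4.5 → f/4 → f/3.5 → f/3.2 → f/2.8 — 3 2/3 stops larger aperture (brighter).
Shutter speed: 1/125 → 1/100 → 1/80 → 1/60 → 1/50 → 1/40 → 1/30 — 2 stops slower (brighter).
Net change so far: 5 2/3 stops brighter. Offset with the ISO: 16000 → 12800 → 10000 → 8000 → 6400 → 5000 → 4000 → 3200 → 2500 → 2000 → 1600 → 1250 → 1000 → 800 → 640 → 500 → 400 → 320.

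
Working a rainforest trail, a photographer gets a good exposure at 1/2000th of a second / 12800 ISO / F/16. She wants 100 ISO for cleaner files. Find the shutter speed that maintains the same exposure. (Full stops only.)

1/15s

ISO: 12800 → 6400 → 3200 → 1600 → 800 → 400 → 200 → 100 — 7 stops lower (darker).
Need 7 stops brighter from the shutter speed: 1/2000 → 1/1000 → 1/500 → 1/250 → 1/125 → 1/60 → 1/30 → 1/15.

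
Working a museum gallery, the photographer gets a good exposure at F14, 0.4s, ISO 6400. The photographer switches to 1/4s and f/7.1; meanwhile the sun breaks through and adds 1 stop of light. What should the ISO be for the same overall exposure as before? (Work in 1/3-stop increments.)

Scene light: 1 stop brighter.
Shutter speed: 0.4 → 0.3 → 1/4 — 2/3 stop shorter (darker).
Aperture: f/14 → f/13 → f/11 → f/10 → f/9 → f/8 → f/7.1 — 2 stops larger aperture (brighter).
Net so far: 2 1/3 stops brighter. ISO: 6400 → 5000 → 4000 → 3200 → 2500 → 2000 → 1600 → 1250.

ISO 1250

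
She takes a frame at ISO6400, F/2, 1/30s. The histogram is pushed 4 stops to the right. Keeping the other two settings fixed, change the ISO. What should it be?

ISO 400

Overexposed by 4 stops → need 4 stops darker.
ISO: 6400 → 3200 → 1600 → 800 → 400.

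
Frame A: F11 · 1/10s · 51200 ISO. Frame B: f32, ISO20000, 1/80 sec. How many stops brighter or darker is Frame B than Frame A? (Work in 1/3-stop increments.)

7 1/3 stops darker

Aperture: f/11 → f/13 → f/14 → f/16 → f/18 → f/20 → f/22 → f/25 → f/29 → f/32 — 3 stops smaller aperture (darker).
Shutter speed: 1/10 → 1/13 → 1/15 → 1/20 → 1/25 → 1/30 → 1/40 → 1/50 → 1/60 → 1/80 — 3 stops faster (darker).
ISO: 51200 → 40000 → 32000 → 25600 → 20000 — 1 1/3 stops lower (darker).
Net: −3 −3 −1 1/3 = −7 1/3 stops.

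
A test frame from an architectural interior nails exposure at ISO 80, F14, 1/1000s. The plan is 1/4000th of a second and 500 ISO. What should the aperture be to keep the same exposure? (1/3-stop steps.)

f/18

Shutter speed: 1/1000 → 1/1250 → 1/1600 → 1/2000 → 1/2500 → 1/3200 → 1/4000 — 2 stops faster (darker).
ISO: 80 → 100 → 125 → 160 → 200 → 250 → 320 → 400 → 500 — 2 2/3 stops raised (brighter).
Net change so far: 2/3 stop brighter. Offset with the aperture: f/14 → f/16 → f/18.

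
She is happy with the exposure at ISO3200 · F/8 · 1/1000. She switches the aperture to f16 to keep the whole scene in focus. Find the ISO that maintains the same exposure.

ISO 12800

Aperture: f/8 → f/11 → f/16 — 2 stops narrower (darker).
Need 2 stops brighter from the ISO: 3200 → 6400 → 12800.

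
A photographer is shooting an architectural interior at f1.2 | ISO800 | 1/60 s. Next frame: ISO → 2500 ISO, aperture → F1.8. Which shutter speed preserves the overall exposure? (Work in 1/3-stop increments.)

ISO: 800 → 1000 → 1250 → 1600 → 2000 → 2500 — 1 2/3 stops raised (brighter).
Aperture: f/1.2 → f/1.4 → f/1.6 → f/1.8 — 1 stop stopped down (darker).
Net change so far: 2/3 stop brighter. Offset with the shutter speed: 1/60 → 1/80 → 1/100.

1/100s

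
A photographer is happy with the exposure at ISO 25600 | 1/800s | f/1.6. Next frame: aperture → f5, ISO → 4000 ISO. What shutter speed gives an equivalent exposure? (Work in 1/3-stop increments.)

Aperture: f/1.6 → f/1.8 → f/2 → f/2.2 → f/2.5 → f/2.8 → f/3.2 → f/3.5 → f/4 → f/4.5 → f/5 — 3 1/3 stops narrower (darker).
ISO: 25600 → 20000 → 16000 → 12800 → 10000 → 8000 → 6400 → 5000 → 4000 — 2 2/3 stops dropped (darker).
Net change so far: 6 stops darker. Offset with the shutter speed: 1/800 → 1/640 → 1/500 → 1/400 → 1/320 → 1/250 → 1/200 → 1/160 → 1/125 → 1/100 → 1/80 → 1/60 → 1/50 → 1/40 → 1/30 → 1/25 → 1/20 → 1/15 → 1/13.

1/13s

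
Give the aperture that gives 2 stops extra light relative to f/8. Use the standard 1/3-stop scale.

Aperture: f/8 → f/7.1 → f/6.3 → f/5.6 → f/5 → f/4.5 → f/4 — 2 stops larger aperture (brighter).

f/4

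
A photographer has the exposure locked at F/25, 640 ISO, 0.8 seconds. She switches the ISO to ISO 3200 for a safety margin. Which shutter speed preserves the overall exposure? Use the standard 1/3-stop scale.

1/6s

ISO: 640 → 800 → 1000 → 1250 → 1600 → 2000 → 2500 → 3200 — 2 1/3 stops raised (brighter).
Need 2 1/3 stops darker from the shutter speed: 0.8 → 0.6 → 0.5 → 0.4 → 0.3 → 1/4 → 1/5 → 1/6.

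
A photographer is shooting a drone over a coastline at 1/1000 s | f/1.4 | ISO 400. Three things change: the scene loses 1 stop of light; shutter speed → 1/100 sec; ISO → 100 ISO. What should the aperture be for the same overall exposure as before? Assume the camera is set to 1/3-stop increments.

Scene light: 1 stop darker.
Shutter speed: 1/1000 → 1/800 → 1/640 → 1/500 → 1/400 → 1/320 → 1/250 → 1/200 → 1/160 → 1/125 → 1/100 — 3 1/3 stops longer (brighter).
ISO: 400 → 320 → 250 → 200 → 160 → 125 → 100 — 2 stops dropped (darker).
Net so far: 1/3 stop brighter. Aperture: f/1.4 → f/1.6.

f/1.6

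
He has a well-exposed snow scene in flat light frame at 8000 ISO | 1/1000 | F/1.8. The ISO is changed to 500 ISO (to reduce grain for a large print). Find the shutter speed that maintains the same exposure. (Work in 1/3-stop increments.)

1/60s

ISO: 8000 → 6400 → 5000 → 4000 → 3200 → 2500 → 2000 → 1600 → 1250 → 1000 → 800 → 640 → 500 — 4 stops dropped (darker).
Need 4 stops brighter from the shutter speed: 1/1000 → 1/800 → 1/640 → 1/500 → 1/400 → 1/320 → 1/250 → 1/200 → 1/160 → 1/125 → 1/100 → 1/80 → 1/60.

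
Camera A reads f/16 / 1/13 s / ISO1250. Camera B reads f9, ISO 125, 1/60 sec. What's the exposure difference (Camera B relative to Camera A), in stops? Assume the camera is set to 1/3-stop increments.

4 stops darker

Aperture: f/16 → f/14 → f/13 → f/11 → f/10 → f/9 — 1 2/3 stops opened up (brighter).
Shutter speed: 1/13 → 1/15 → 1/20 → 1/25 → 1/30 → 1/40 → 1/50 → 1/60 — 2 1/3 stops faster (darker).
ISO: 1250 → 1000 → 800 → 640 → 500 → 400 → 320 → 250 → 200 → 160 → 125 — 3 1/3 stops dropped (darker).
Net: +1 2/3 −2 1/3 −3 1/3 = −4 stops.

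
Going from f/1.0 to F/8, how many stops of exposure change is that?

f/1.0 → f/1.4 → f/2 → f/2.8 → f/4 → f/5.6 → f/8 — count the steps: 6 stops.

6 stops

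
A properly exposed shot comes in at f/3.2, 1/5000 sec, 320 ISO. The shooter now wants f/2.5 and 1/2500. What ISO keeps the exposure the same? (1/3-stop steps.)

Aperture: f/3.2 → f/2.8 → f/2.5 — 2/3 stop wider (brighter).
Shutter speed: 1/5000 → 1/4000 → 1/3200 → 1/2500 — 1 stop slower (brighter).
Net change so far: 1 2/3 stops brighter. Offset with the ISO: 320 → 250 → 200 → 160 → 125 → 100.

ISO 100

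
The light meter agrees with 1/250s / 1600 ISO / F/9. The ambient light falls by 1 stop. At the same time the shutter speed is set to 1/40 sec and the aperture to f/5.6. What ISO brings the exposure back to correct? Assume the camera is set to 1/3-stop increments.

Scene light: 1 stop darker.
Shutter speed: 1/250 → 1/200 → 1/160 → 1/125 → 1/100 → 1/80 → 1/60 → 1/50 → 1/40 — 2 2/3 stops longer (brighter).
Aperture: f/9 → f/8 → f/7.1 → f/6.3 → f/5.6 — 1 1/3 stops wider (brighter).
Net so far: 3 stops brighter. ISO: 1600 → 1250 → 1000 → 800 → 640 → 500 → 400 → 320 → 250 → 200.

ISO 200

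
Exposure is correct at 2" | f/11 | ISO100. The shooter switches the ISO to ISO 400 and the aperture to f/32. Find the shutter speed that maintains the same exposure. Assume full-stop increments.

ISO: 100 → 200 → 400 — 2 stops raised (brighter).
Aperture: f/11 → f/16 → f/22 → f/32 — 3 stops narrower (darker).
Net change so far: 1 stop darker. Offset with the shutter speed: 2 → 4.

4 s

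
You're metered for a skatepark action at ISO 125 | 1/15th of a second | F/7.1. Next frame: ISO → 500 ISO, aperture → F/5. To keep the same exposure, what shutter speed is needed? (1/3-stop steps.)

1/125s

ISO: 125 → 160 → 200 → 250 → 320 → 400 → 500 — 2 stops higher (brighter).
Aperture: f/7.1 → f/6.3 → f/5.6 → f/5 — 1 stop opened up (brighter).
Net change so far: 3 stops brighter. Offset with the shutter speed: 1/15 → 1/20 → 1/25 → 1/30 → 1/40 → 1/50 → 1/60 → 1/80 → 1/100 → 1/125.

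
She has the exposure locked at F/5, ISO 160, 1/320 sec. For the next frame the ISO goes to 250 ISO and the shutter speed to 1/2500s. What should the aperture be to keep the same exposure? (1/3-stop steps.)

f/2.2

ISO: 160 → 200 → 250 — 2/3 stop raised (brighter).
Shutter speed: 1/320 → 1/400 → 1/500 → 1/640 → 1/800 → 1/1000 → 1/1250 → 1/1600 → 1/2000 → 1/2500 — 3 stops faster (darker).
Net change so far: 2 1/3 stops darker. Offset with the aperture: f/5 → f/4.5 → f/4 → f/3.5 → f/3.2 → f/2.8 → f/2.5 → f/2.2.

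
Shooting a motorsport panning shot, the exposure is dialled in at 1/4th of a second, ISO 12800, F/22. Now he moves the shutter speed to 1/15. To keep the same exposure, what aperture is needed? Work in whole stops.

f/11

Shutter speed: 1/4 → 1/8 → 1/15 — 2 stops shorter (darker).
Need 2 stops brighter from the aperture: f/22 → f/16 → f/11.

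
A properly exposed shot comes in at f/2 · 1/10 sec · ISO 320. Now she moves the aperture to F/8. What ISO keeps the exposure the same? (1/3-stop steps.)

Aperture: f/2 → f/2.2 → f/2.5 → f/2.8 → f/3.2 → f/3.5 → f/4 → f/4.5 → f/5 → f/5.6 → f/6.3 → f/7.1 → f/8 — 4 stops stopped down (darker).
Need 4 stops brighter from the ISO: 320 → 400 → 500 → 640 → 800 → 1000 → 1250 → 1600 → 2000 → 2500 → 3200 → 4000 → 5000.

ISO 5000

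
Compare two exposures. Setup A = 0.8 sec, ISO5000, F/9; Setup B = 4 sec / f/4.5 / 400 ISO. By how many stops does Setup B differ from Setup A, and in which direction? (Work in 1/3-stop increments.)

2/3 stop brighter

Aperture: f/9 → f/8 → f/7.1 → f/6.3 → f/5.6 → f/5 → f/4.5 — 2 stops opened up (brighter).
Shutter speed: 0.8 → 1 → 1.3 → 1.6 → 2 → 2.5 → 3.2 → 4 — 2 1/3 stops slower (brighter).
ISO: 5000 → 4000 → 3200 → 2500 → 2000 → 1600 → 1250 → 1000 → 800 → 640 → 500 → 400 — 3 2/3 stops dropped (darker).
Net: +2 +2 1/3 −3 2/3 = +2/3 stops.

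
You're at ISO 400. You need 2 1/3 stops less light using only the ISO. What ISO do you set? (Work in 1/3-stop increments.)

ISO: 400 → 320 → 250 → 200 → 160 → 125 → 100 → 80 — 2 1/3 stops lower (darker).

ISO 80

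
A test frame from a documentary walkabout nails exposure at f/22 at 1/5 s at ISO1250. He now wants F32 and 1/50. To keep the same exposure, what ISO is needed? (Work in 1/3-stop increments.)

ISO 25600

Aperture: f/22 → f/25 → f/29 → f/32 — 1 stop smaller aperture (darker).
Shutter speed: 1/5 → 1/6 → 1/8 → 1/10 → 1/13 → 1/15 → 1/20 → 1/25 → 1/30 → 1/40 → 1/50 — 3 1/3 stops faster (darker).
Net change so far: 4 1/3 stops darker. Offset with the ISO: 1250 → 1600 → 2000 → 2500 → 3200 → 4000 → 5000 → 6400 → 8000 → 10000 → 12800 → 16000 → 20000 → 25600.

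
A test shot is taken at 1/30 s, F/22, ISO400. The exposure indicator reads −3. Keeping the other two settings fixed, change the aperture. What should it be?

f/8

Underexposed by 3 stops → need 3 stops brighter.
Aperture: f/22 → f/16 → f/11 → f/8.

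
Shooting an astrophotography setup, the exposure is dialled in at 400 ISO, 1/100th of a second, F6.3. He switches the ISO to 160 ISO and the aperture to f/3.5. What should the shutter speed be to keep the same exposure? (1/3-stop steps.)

1/125s

ISO: 400 → 320 → 250 → 200 → 160 — 1 1/3 stops lower (darker).
Aperture: f/6.3 → f/5.6 → f/5 → f/4.5 → f/4 → f/3.5 — 1 2/3 stops larger aperture (brighter).
Net change so far: 1/3 stop brighter. Offset with the shutter speed: 1/100 → 1/125.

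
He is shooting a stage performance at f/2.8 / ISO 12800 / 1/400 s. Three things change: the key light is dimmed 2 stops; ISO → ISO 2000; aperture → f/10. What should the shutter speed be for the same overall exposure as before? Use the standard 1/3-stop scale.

Scene light: 2 stops darker.
ISO: 12800 → 10000 → 8000 → 6400 → 5000 → 4000 → 3200 → 2500 → 2000 — 2 2/3 stops lower (darker).
Aperture: f/2.8 → f/3.2 → f/3.5 → f/4 → f/4.5 → f/5 → f/5.6 → f/6.3 → f/7.1 → f/8 → f/9 → f/10 — 3 2/3 stops narrower (darker).
Net so far: 8 1/3 stops darker. Shutter speed: 1/400 → 1/320 → 1/250 → 1/200 → 1/160 → 1/125 → 1/100 → 1/80 → 1/60 → 1/50 → 1/40 → 1/30 → 1/25 → 1/20 → 1/15 → 1/13 → 1/10 → 1/8 → 1/6 → 1/5 → 1/4 → 0.3 → 0.4 → 0.5 → 0.6 → 0.8.

0.8 s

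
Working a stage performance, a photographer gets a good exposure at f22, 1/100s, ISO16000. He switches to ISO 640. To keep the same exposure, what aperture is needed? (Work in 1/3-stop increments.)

f/4.5

ISO: 16000 → 12800 → 10000 → 8000 → 6400 → 5000 → 4000 → 3200 → 2500 → 2000 → 1600 → 1250 → 1000 → 800 → 640 — 4 2/3 stops dropped (darker).
Need 4 2/3 stops brighter from the aperture: f/22 → f/20 → f/18 → f/16 → f/14 → f/13 → f/11 → f/10 → f/9 → f/8 → f/7.1 → f/6.3 → f/5.6 → f/5 → f/4.5.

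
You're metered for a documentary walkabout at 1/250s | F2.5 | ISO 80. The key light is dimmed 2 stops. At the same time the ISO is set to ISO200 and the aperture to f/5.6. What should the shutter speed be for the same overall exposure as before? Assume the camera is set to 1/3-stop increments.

Scene light: 2 stops darker.
ISO: 80 → 100 → 125 → 160 → 200 — 1 1/3 stops higher (brighter).
Aperture: f/2.5 → f/2.8 → f/3.2 → f/3.5 → f/4 → f/4.5 → f/5 → f/5.6 — 2 1/3 stops narrower (darker).
Net so far: 3 stops darker. Shutter speed: 1/250 → 1/200 → 1/160 → 1/125 → 1/100 → 1/80 → 1/60 → 1/50 → 1/40 → 1/30.

1/30s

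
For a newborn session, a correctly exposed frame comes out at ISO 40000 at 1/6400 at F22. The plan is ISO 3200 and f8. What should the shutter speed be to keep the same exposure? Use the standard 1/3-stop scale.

ISO: 40000 → 32000 → 25600 → 20000 → 16000 → 12800 → 10000 → 8000 → 6400 → 5000 → 4000 → 3200 — 3 2/3 stops dropped (darker).
Aperture: f/22 → f/20 → f/18 → f/16 → f/14 → f/13 → f/11 → f/10 → f/9 → f/8 — 3 stops wider (brighter).
Net change so far: 2/3 stop darker. Offset with the shutter speed: 1/6400 → 1/5000 → 1/4000.

1/4000s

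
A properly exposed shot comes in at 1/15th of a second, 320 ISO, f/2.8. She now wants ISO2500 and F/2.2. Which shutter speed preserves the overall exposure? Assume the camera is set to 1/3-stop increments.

ISO: 320 → 400 → 500 → 640 → 800 → 1000 → 1250 → 1600 → 2000 → 2500 — 3 stops raised (brighter).
Aperture: f/2.8 → f/2.5 → f/2.2 — 2/3 stop larger aperture (brighter).
Net change so far: 3 2/3 stops brighter. Offset with the shutter speed: 1/15 → 1/20 → 1/25 → 1/30 → 1/40 → 1/50 → 1/60 → 1/80 → 1/100 → 1/125 → 1/160 → 1/200.

1/200s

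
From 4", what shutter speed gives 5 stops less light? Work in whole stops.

1/8s

Shutter speed: 4 → 2 → 1 → 1/2 → 1/4 → 1/8 — 5 stops shorter (darker).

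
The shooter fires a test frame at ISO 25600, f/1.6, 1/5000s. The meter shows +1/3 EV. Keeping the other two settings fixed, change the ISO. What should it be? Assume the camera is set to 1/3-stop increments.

Overexposed by 1/3 stop → need 1/3 stop darker.
ISO: 25600 → 20000.

ISO 20000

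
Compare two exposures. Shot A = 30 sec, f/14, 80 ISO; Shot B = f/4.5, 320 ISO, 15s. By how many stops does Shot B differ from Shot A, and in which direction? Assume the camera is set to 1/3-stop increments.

4 1/3 stops brighter

Aperture: f/14 → f/13 → f/11 → f/10 → f/9 → f/8 → f/7.1 → f/6.3 → f/5.6 → f/5 → f/4.5 — 3 1/3 stops opened up (brighter).
Shutter speed: 30 → 25 → 20 → 15 — 1 stop faster (darker).
ISO: 80 → 100 → 125 → 160 → 200 → 250 → 320 — 2 stops higher (brighter).
Net: +3 1/3 −1 +2 = +4 1/3 stops.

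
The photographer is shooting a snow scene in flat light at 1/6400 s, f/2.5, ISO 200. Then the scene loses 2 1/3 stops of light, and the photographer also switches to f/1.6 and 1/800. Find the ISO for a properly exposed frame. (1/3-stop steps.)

ISO 50

Scene light: 2 1/3 stops darker.
Aperture: f/2.5 → f/2.2 → f/2 → f/1.8 → f/1.6 — 1 1/3 stops larger aperture (brighter).
Shutter speed: 1/6400 → 1/5000 → 1/4000 → 1/3200 → 1/2500 → 1/2000 → 1/1600 → 1/1250 → 1/1000 → 1/800 — 3 stops longer (brighter).
Net so far: 2 stops brighter. ISO: 200 → 160 → 125 → 100 → 80 → 64 → 50.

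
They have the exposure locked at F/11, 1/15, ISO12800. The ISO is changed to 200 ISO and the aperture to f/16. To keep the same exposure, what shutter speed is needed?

8 s

ISO: 12800 → 6400 → 3200 → 1600 → 800 → 400 → 200 — 6 stops lower (darker).
Aperture: f/11 → f/16 — 1 stop narrower (darker).
Net change so far: 7 stops darker. Offset with the shutter speed: 1/15 → 1/8 → 1/4 → 1/2 → 1 → 2 → 4 → 8.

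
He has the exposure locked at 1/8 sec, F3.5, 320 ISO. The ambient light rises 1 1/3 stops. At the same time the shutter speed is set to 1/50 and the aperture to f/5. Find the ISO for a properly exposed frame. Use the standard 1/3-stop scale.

Scene light: 1 1/3 stops brighter.
Shutter speed: 1/8 → 1/10 → 1/13 → 1/15 → 1/20 → 1/25 → 1/30 → 1/40 → 1/50 — 2 2/3 stops faster (darker).
Aperture: f/3.5 → f/4 → f/4.5 → f/5 — 1 stop narrower (darker).
Net so far: 2 1/3 stops darker. ISO: 320 → 400 → 500 → 640 → 800 → 1000 → 1250 → 1600.

ISO 1600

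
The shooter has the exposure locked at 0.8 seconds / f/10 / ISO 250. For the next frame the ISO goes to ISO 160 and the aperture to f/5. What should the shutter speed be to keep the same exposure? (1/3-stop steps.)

0.3 s

ISO: 250 → 200 → 160 — 2/3 stop dropped (darker).
Aperture: f/10 → f/9 → f/8 → f/7.1 → f/6.3 → f/5.6 → f/5 — 2 stops wider (brighter).
Net change so far: 1 1/3 stops brighter. Offset with the shutter speed: 0.8 → 0.6 → 0.5 → 0.4 → 0.3.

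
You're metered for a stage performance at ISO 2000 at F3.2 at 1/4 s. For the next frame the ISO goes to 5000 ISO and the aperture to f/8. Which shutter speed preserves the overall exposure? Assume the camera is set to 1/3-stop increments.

0.6 s

ISO: 2000 → 2500 → 3200 → 4000 → 5000 — 1 1/3 stops raised (brighter).
Aperture: f/3.2 → f/3.5 → f/4 → f/4.5 → f/5 → f/5.6 → f/6.3 → f/7.1 → f/8 — 2 2/3 stops smaller aperture (darker).
Net change so far: 1 1/3 stops darker. Offset with the shutter speed: 1/4 → 0.3 → 0.4 → 0.5 → 0.6.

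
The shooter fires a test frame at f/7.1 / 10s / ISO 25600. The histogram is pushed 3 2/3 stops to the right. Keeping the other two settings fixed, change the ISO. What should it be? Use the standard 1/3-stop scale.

Overexposed by 3 2/3 stops → need 3 2/3 stops darker.
ISO: 25600 → 20000 → 16000 → 12800 → 10000 → 8000 → 6400 → 5000 → 4000 → 3200 → 2500 → 2000.

ISO 2000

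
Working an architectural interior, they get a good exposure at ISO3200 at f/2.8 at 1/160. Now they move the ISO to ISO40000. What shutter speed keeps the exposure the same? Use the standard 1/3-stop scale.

ISO: 3200 → 4000 → 5000 → 6400 → 8000 → 10000 → 12800 → 16000 → 20000 → 25600 → 32000 → 40000 — 3 2/3 stops higher (brighter).
Need 3 2/3 stops darker from the shutter speed: 1/160 → 1/200 → 1/250 → 1/320 → 1/400 → 1/500 → 1/640 → 1/800 → 1/1000 → 1/1250 → 1/1600 → 1/2000.

1/2000s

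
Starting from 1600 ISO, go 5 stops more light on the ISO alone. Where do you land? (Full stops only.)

ISO: 1600 → 3200 → 6400 → 12800 → 25600 → 51200 — 5 stops raised (brighter).

ISO 51200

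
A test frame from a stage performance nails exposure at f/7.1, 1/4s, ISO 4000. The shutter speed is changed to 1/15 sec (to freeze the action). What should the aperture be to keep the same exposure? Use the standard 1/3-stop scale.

f/3.5

Shutter speed: 1/4 → 1/5 → 1/6 → 1/8 → 1/10 → 1/13 → 1/15 — 2 stops shorter (darker).
Need 2 stops brighter from the aperture: f/7.1 → f/6.3 → f/5.6 → f/5 → f/4.5 → f/4 → f/3.5.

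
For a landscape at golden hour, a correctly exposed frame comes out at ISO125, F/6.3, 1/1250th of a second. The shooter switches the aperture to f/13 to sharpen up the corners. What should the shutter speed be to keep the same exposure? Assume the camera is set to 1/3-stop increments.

1/320s

Aperture: f/6.3 → f/7.1 → f/8 → f/9 → f/10 → f/11 → f/13 — 2 stops stopped down (darker).
Need 2 stops brighter from the shutter speed: 1/1250 → 1/1000 → 1/800 → 1/640 → 1/500 → 1/400 → 1/320.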